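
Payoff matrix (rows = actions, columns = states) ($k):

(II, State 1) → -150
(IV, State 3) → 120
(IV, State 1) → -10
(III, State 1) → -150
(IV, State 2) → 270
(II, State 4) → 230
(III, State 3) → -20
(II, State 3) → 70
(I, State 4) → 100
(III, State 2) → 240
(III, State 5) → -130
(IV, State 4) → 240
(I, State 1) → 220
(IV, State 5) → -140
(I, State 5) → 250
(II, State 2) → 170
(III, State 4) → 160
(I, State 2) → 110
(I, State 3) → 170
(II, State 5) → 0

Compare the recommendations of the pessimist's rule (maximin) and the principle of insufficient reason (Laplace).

maximin → I; laplace → I (agree)

Row minima: I=100, II=-150, III=-150, IV=-140
Best worst-case = 100 → I.
Row averages: I=170, II=64, III=20, IV=96
Highest average = 170 → I.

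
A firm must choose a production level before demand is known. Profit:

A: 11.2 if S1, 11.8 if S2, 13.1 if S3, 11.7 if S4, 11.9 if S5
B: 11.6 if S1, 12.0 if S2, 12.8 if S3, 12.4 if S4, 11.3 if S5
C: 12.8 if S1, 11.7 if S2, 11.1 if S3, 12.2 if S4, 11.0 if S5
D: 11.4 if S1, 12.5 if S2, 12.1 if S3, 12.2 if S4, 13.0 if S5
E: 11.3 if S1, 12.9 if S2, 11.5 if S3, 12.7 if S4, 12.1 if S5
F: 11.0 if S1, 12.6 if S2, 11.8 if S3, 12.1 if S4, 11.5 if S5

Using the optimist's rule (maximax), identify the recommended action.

Row maxima: A=13.1, B=12.8, C=12.8, D=13.0, E=12.9, F=12.6
Best best-case = 13.1 → A.

A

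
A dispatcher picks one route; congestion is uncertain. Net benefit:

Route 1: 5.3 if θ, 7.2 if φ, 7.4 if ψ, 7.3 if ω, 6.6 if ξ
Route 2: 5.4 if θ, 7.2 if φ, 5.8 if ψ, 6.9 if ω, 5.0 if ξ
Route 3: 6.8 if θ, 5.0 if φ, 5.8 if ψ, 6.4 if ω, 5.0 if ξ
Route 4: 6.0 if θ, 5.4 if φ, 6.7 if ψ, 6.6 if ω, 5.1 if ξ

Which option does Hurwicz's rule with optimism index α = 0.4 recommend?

Route 1: 0.4·7.4 + 0.6·5.3 = 6.14
Route 2: 0.4·7.2 + 0.6·5.0 = 5.88
Route 3: 0.4·6.8 + 0.6·5.0 = 5.72
Route 4: 0.4·6.7 + 0.6·5.1 = 5.74
Highest Hurwicz score = 6.14 → Route 1.

Route 1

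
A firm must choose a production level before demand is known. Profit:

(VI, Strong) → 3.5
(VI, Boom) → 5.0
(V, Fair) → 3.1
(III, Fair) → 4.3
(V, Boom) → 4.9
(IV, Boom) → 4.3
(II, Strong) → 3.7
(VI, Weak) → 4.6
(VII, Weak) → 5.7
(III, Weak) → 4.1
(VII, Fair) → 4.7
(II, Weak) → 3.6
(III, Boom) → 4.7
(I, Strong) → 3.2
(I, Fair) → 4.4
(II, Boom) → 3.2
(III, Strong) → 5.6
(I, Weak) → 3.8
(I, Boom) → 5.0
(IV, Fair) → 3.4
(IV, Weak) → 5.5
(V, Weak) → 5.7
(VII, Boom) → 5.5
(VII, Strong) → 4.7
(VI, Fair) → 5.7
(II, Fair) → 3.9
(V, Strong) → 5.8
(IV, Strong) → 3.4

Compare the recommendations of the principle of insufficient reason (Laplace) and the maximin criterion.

Row averages: I=4.1, II=3.6, III=4.675, IV=4.15, V=4.875, VI=4.7, VII=5.15
Highest average = 5.15 → VII.
Row minima: I=3.2, II=3.2, III=4.1, IV=3.4, V=3.1, VI=3.5, VII=4.7
Best worst-case = 4.7 → VII.

laplace → VII; maximin → VII (agree)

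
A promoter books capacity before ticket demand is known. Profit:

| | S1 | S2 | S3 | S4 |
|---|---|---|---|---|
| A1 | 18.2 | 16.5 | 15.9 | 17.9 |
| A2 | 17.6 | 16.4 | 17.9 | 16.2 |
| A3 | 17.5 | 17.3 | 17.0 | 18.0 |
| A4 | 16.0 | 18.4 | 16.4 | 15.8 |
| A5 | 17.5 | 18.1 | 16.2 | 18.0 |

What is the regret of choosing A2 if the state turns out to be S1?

Best payoff under S1 is 18.2.
Regret = 18.2 − 17.6 = 0.6.

0.6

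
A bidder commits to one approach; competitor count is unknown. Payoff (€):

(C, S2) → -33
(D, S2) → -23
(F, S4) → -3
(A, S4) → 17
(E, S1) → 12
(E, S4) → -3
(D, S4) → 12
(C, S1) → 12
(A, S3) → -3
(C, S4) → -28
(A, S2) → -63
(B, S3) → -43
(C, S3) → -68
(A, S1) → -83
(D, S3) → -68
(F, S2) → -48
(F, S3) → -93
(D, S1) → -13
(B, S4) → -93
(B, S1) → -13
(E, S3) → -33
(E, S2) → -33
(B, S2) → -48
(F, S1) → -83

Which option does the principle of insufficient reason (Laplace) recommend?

Row averages: A=-33, B=-49.25, C=-29.25, D=-23, E=-14.25, F=-56.75
Highest average = -14.25 → E.

E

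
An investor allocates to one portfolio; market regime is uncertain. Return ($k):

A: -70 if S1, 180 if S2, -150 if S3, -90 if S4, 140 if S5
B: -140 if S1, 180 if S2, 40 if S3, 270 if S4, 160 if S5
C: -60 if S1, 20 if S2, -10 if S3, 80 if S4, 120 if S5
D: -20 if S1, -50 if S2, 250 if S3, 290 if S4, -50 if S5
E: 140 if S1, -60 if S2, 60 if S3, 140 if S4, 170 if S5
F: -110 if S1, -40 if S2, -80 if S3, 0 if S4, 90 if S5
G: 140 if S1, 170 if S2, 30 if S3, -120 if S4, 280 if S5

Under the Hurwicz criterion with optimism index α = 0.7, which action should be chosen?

A: 0.7·180 + 0.3·(-150) = 81
B: 0.7·270 + 0.3·(-140) = 147
C: 0.7·120 + 0.3·(-60) = 66
D: 0.7·290 + 0.3·(-50) = 188
E: 0.7·170 + 0.3·(-60) = 101
F: 0.7·90 + 0.3·(-110) = 30
G: 0.7·280 + 0.3·(-120) = 160
Highest Hurwicz score = 188 → D.

D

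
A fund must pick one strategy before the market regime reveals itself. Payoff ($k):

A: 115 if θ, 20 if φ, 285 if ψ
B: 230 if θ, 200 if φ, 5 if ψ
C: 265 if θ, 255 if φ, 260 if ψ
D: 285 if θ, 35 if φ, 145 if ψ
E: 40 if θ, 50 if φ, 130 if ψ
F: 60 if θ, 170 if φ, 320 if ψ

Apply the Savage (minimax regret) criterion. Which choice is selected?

C

Column bests: θ=285, φ=255, ψ=320.
A regrets: 170, 235, 35 → max 235
B regrets: 55, 55, 315 → max 315
C regrets: 20, 0, 60 → max 60
D regrets: 0, 220, 175 → max 220
E regrets: 245, 205, 190 → max 245
F regrets: 225, 85, 0 → max 225
Smallest max regret = 60 → C.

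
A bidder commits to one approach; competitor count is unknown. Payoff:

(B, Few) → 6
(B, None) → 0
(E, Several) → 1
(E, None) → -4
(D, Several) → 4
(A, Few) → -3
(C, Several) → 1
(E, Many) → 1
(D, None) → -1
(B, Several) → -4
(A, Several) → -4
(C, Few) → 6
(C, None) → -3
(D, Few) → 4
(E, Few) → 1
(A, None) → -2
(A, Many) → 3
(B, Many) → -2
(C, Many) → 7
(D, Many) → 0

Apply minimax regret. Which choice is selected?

Column bests: None=0, Few=6, Several=4, Many=7.
A regrets: 2, 9, 8, 4 → max 9
B regrets: 0, 0, 8, 9 → max 9
C regrets: 3, 0, 3, 0 → max 3
D regrets: 1, 2, 0, 7 → max 7
E regrets: 4, 5, 3, 6 → max 6
Smallest max regret = 3 → C.

C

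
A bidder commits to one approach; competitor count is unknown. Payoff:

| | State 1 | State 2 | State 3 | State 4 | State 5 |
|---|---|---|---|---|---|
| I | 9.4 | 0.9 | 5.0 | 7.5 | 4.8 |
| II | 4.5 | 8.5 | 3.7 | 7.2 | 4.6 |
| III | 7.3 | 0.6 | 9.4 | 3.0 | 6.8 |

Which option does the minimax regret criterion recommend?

II

Column bests: State 1=9.4, State 2=8.5, State 3=9.4, State 4=7.5, State 5=6.8.
I regrets: 0.0, 7.6, 4.4, 0.0, 2.0 → max 7.6
II regrets: 4.9, 0.0, 5.7, 0.3, 2.2 → max 5.7
III regrets: 2.1, 7.9, 0.0, 4.5, 0.0 → max 7.9
Smallest max regret = 5.7 → II.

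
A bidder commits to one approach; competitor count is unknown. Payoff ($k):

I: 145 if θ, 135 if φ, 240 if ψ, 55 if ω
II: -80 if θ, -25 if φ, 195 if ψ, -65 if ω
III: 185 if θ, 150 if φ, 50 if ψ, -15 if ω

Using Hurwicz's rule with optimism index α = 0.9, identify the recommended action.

I

I: 0.9·240 + 0.1·55 = 221.5
II: 0.9·195 + 0.1·(-80) = 167.5
III: 0.9·185 + 0.1·(-15) = 165
Highest Hurwicz score = 221.5 → I.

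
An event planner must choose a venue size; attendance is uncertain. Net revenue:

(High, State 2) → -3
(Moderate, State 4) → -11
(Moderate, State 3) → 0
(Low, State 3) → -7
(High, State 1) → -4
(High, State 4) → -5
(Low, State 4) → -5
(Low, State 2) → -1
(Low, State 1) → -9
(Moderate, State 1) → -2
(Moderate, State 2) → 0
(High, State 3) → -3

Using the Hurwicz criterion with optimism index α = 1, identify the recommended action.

Low: 1·(-1) + 0·(-9) = -1
Moderate: 1·0 + 0·(-11) = 0
High: 1·(-3) + 0·(-5) = -3
Highest Hurwicz score = 0 → Moderate.

Moderate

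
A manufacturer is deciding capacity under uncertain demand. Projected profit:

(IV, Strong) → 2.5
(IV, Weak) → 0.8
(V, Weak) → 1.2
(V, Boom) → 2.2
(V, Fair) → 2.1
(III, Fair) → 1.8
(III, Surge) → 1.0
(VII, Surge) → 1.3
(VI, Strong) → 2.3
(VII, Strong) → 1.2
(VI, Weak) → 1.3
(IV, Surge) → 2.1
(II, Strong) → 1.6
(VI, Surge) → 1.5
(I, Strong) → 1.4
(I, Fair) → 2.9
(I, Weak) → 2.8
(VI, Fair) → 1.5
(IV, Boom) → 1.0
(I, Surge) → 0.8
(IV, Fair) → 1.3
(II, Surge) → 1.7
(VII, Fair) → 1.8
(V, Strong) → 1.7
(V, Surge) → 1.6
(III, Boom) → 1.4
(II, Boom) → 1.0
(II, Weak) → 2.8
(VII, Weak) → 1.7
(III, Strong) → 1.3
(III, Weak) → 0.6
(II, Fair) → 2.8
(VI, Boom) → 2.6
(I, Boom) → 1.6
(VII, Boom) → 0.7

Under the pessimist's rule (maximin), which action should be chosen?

VI

Row minima: I=0.8, II=1.0, III=0.6, IV=0.8, V=1.2, VI=1.3, VII=0.7
Best worst-case = 1.3 → VI.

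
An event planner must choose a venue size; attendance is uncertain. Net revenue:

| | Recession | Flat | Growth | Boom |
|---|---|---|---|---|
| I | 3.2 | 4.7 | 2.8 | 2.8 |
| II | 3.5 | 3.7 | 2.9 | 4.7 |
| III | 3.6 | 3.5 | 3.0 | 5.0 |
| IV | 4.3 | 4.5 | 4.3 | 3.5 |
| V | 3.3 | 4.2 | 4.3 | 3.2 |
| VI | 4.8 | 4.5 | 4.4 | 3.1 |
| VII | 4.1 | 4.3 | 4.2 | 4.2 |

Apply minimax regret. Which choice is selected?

Column bests: Recession=4.8, Flat=4.7, Growth=4.4, Boom=5.0.
I regrets: 1.6, 0.0, 1.6, 2.2 → max 2.2
II regrets: 1.3, 1.0, 1.5, 0.3 → max 1.5
III regrets: 1.2, 1.2, 1.4, 0.0 → max 1.4
IV regrets: 0.5, 0.2, 0.1, 1.5 → max 1.5
V regrets: 1.5, 0.5, 0.1, 1.8 → max 1.8
VI regrets: 0.0, 0.2, 0.0, 1.9 → max 1.9
VII regrets: 0.7, 0.4, 0.2, 0.8 → max 0.8
Smallest max regret = 0.8 → VII.

VII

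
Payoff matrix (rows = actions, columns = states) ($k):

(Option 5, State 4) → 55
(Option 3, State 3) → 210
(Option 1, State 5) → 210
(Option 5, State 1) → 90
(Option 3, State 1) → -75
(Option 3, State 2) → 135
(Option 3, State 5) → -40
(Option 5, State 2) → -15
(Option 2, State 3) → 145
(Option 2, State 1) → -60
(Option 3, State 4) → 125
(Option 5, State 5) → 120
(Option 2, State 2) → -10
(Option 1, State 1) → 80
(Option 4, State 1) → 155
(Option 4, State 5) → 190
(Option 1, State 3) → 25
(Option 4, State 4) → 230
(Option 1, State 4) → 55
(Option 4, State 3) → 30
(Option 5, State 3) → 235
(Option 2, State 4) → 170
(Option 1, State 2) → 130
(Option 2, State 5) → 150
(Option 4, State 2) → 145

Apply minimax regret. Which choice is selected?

Column bests: State 1=155, State 2=145, State 3=235, State 4=230, State 5=210.
Option 1 regrets: 75, 15, 210, 175, 0 → max 210
Option 2 regrets: 215, 155, 90, 60, 60 → max 215
Option 3 regrets: 230, 10, 25, 105, 250 → max 250
Option 4 regrets: 0, 0, 205, 0, 20 → max 205
Option 5 regrets: 65, 160, 0, 175, 90 → max 175
Smallest max regret = 175 → Option 5.

Option 5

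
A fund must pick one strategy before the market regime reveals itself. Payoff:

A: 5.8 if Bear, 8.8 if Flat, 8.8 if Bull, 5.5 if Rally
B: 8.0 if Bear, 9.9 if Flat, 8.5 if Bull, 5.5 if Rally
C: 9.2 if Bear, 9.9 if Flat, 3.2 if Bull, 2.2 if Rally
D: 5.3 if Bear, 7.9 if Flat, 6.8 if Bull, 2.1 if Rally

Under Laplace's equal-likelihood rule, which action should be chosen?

B

Row averages: A=7.225, B=7.975, C=6.125, D=5.525
Highest average = 7.975 → B.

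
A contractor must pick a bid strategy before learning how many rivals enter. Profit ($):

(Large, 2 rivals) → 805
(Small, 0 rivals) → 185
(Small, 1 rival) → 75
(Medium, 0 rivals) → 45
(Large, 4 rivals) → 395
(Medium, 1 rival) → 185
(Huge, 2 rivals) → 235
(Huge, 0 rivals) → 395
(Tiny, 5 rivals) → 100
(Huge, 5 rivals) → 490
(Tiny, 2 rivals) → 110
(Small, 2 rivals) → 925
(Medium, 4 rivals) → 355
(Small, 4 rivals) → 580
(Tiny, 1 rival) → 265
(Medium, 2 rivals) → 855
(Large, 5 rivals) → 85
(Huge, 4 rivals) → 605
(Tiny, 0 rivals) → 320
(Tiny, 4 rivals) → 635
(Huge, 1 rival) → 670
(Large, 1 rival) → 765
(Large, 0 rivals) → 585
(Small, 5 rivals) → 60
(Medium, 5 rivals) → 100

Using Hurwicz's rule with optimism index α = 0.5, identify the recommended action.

Small

Tiny: 0.5·635 + 0.5·100 = 367.5
Small: 0.5·925 + 0.5·60 = 492.5
Medium: 0.5·855 + 0.5·45 = 450
Large: 0.5·805 + 0.5·85 = 445
Huge: 0.5·670 + 0.5·235 = 452.5
Highest Hurwicz score = 492.5 → Small.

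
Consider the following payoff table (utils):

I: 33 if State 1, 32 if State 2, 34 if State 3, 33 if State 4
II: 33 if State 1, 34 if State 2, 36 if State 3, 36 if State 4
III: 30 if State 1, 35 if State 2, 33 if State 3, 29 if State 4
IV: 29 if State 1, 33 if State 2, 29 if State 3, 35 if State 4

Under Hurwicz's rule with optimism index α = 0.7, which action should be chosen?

II

I: 0.7·34 + 0.3·32 = 33.4
II: 0.7·36 + 0.3·33 = 35.1
III: 0.7·35 + 0.3·29 = 33.2
IV: 0.7·35 + 0.3·29 = 33.2
Highest Hurwicz score = 35.1 → II.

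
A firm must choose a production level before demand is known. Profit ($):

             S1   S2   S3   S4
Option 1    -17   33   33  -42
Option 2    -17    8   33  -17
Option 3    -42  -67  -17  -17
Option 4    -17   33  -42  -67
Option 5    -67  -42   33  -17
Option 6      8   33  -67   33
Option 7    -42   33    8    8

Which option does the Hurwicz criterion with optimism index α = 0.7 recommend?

Option 2

Option 1: 0.7·33 + 0.3·(-42) = 10.5
Option 2: 0.7·33 + 0.3·(-17) = 18
Option 3: 0.7·(-17) + 0.3·(-67) = -32
Option 4: 0.7·33 + 0.3·(-67) = 3
Option 5: 0.7·33 + 0.3·(-67) = 3
Option 6: 0.7·33 + 0.3·(-67) = 3
Option 7: 0.7·33 + 0.3·(-42) = 10.5
Highest Hurwicz score = 18 → Option 2.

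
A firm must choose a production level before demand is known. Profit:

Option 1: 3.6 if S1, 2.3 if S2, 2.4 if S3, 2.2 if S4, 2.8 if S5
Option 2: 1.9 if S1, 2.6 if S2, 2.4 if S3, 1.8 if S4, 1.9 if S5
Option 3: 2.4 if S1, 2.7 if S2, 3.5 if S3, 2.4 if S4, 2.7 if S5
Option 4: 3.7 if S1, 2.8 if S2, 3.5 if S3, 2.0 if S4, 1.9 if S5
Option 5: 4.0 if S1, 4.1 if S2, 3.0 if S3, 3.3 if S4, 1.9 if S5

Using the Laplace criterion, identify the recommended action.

Row averages: Option 1=2.66, Option 2=2.12, Option 3=2.74, Option 4=2.78, Option 5=3.26
Highest average = 3.26 → Option 5.

Option 5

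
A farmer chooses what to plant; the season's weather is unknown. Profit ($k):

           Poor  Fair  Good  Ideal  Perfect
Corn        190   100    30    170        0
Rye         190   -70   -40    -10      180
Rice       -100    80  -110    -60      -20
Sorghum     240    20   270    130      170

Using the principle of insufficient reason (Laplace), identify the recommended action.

Sorghum

Row averages: Corn=98, Rye=50, Rice=-42, Sorghum=166
Highest average = 166 → Sorghum.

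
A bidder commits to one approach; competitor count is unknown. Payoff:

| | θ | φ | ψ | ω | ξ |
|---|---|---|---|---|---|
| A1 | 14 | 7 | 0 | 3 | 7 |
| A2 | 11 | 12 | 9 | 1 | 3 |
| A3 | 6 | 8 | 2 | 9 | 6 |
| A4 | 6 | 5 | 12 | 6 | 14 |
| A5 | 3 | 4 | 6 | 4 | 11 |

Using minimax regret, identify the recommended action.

A4

Column bests: θ=14, φ=12, ψ=12, ω=9, ξ=14.
A1 regrets: 0, 5, 12, 6, 7 → max 12
A2 regrets: 3, 0, 3, 8, 11 → max 11
A3 regrets: 8, 4, 10, 0, 8 → max 10
A4 regrets: 8, 7, 0, 3, 0 → max 8
A5 regrets: 11, 8, 6, 5, 3 → max 11
Smallest max regret = 8 → A4.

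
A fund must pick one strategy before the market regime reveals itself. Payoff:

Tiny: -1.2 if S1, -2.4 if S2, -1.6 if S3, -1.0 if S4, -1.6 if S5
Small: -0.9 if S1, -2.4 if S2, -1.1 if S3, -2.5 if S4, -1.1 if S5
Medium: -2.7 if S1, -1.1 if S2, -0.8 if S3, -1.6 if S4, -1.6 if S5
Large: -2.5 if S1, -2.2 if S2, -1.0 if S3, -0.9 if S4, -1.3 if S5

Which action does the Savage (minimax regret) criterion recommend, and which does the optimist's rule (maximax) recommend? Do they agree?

minimax regret → Tiny; maximax → Medium (disagree)

Column bests: S1=-0.9, S2=-1.1, S3=-0.8, S4=-0.9, S5=-1.1.
Tiny regrets: 0.3, 1.3, 0.8, 0.1, 0.5 → max 1.3
Small regrets: 0.0, 1.3, 0.3, 1.6, 0.0 → max 1.6
Medium regrets: 1.8, 0.0, 0.0, 0.7, 0.5 → max 1.8
Large regrets: 1.6, 1.1, 0.2, 0.0, 0.2 → max 1.6
Smallest max regret = 1.3 → Tiny.
Row maxima: Tiny=-1.0, Small=-0.9, Medium=-0.8, Large=-0.9
Best best-case = -0.8 → Medium.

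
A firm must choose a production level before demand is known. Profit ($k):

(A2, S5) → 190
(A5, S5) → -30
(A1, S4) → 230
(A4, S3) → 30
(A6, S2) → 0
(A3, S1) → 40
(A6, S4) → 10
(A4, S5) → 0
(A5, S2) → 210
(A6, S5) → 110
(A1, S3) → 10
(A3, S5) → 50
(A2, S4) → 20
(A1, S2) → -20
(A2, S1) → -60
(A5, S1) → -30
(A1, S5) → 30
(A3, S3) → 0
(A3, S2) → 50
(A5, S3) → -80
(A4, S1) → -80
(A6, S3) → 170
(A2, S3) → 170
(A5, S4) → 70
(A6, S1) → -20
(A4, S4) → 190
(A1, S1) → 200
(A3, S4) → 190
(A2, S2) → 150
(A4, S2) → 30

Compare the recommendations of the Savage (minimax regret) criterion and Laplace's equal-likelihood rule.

minimax regret → A3; laplace → A2 (disagree)

Column bests: S1=200, S2=210, S3=170, S4=230, S5=190.
A1 regrets: 0, 230, 160, 0, 160 → max 230
A2 regrets: 260, 60, 0, 210, 0 → max 260
A3 regrets: 160, 160, 170, 40, 140 → max 170
A4 regrets: 280, 180, 140, 40, 190 → max 280
A5 regrets: 230, 0, 250, 160, 220 → max 250
A6 regrets: 220, 210, 0, 220, 80 → max 220
Smallest max regret = 170 → A3.
Row averages: A1=90, A2=94, A3=66, A4=34, A5=28, A6=54
Highest average = 94 → A2.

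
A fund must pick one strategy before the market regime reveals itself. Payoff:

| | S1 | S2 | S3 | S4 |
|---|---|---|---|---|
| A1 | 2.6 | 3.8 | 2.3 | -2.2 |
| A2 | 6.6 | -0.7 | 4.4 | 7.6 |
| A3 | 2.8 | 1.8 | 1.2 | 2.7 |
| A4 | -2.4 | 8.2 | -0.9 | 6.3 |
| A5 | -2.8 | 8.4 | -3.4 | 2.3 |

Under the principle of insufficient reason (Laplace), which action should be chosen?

Row averages: A1=1.625, A2=4.475, A3=2.125, A4=2.8, A5=1.125
Highest average = 4.475 → A2.

A2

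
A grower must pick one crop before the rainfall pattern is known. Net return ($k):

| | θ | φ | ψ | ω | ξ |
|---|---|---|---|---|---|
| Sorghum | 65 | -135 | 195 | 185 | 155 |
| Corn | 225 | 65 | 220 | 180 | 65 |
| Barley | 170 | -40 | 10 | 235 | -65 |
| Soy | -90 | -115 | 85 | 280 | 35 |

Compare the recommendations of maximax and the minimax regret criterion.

maximax → Soy; minimax regret → Corn (disagree)

Row maxima: Sorghum=195, Corn=225, Barley=235, Soy=280
Best best-case = 280 → Soy.
Column bests: θ=225, φ=65, ψ=220, ω=280, ξ=155.
Sorghum regrets: 160, 200, 25, 95, 0 → max 200
Corn regrets: 0, 0, 0, 100, 90 → max 100
Barley regrets: 55, 105, 210, 45, 220 → max 220
Soy regrets: 315, 180, 135, 0, 120 → max 315
Smallest max regret = 100 → Corn.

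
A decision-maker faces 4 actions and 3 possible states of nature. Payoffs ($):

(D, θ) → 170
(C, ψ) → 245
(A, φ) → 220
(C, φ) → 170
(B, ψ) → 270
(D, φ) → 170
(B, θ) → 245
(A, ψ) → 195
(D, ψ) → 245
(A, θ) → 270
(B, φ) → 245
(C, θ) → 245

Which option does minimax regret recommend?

Column bests: θ=270, φ=245, ψ=270.
A regrets: 0, 25, 75 → max 75
B regrets: 25, 0, 0 → max 25
C regrets: 25, 75, 25 → max 75
D regrets: 100, 75, 25 → max 100
Smallest max regret = 25 → B.

B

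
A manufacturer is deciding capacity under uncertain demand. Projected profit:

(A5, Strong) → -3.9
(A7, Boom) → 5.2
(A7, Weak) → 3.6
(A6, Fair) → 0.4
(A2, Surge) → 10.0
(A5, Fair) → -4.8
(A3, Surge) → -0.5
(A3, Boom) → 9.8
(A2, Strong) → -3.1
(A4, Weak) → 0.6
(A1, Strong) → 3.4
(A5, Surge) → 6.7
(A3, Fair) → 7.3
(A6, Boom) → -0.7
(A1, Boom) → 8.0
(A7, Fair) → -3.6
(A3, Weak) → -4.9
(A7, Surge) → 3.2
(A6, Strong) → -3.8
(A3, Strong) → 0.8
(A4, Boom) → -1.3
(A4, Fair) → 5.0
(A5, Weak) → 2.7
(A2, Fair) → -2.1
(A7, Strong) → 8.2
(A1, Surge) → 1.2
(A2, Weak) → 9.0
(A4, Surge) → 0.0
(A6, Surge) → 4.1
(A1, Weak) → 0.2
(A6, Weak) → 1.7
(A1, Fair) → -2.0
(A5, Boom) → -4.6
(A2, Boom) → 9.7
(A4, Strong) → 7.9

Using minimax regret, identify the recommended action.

A1

Column bests: Weak=9.0, Fair=7.3, Strong=8.2, Boom=9.8, Surge=10.0.
A1 regrets: 8.8, 9.3, 4.8, 1.8, 8.8 → max 9.3
A2 regrets: 0.0, 9.4, 11.3, 0.1, 0.0 → max 11.3
A3 regrets: 13.9, 0.0, 7.4, 0.0, 10.5 → max 13.9
A4 regrets: 8.4, 2.3, 0.3, 11.1, 10.0 → max 11.1
A5 regrets: 6.3, 12.1, 12.1, 14.4, 3.3 → max 14.4
A6 regrets: 7.3, 6.9, 12.0, 10.5, 5.9 → max 12.0
A7 regrets: 5.4, 10.9, 0.0, 4.6, 6.8 → max 10.9
Smallest max regret = 9.3 → A1.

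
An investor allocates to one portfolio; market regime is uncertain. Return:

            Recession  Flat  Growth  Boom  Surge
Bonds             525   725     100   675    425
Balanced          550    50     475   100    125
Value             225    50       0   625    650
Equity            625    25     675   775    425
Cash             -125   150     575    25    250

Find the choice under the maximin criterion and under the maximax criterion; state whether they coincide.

Row minima: Bonds=100, Balanced=50, Value=0, Equity=25, Cash=-125
Best worst-case = 100 → Bonds.
Row maxima: Bonds=725, Balanced=550, Value=650, Equity=775, Cash=575
Best best-case = 775 → Equity.

maximin → Bonds; maximax → Equity (disagree)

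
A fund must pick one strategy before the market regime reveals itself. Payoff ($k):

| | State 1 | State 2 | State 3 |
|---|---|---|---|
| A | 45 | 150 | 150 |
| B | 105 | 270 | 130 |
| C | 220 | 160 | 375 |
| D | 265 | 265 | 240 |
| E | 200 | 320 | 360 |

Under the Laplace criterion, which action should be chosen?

E

Row averages: A=115, B=505/3, C=755/3, D=770/3, E=880/3
Highest average = 880/3 → E.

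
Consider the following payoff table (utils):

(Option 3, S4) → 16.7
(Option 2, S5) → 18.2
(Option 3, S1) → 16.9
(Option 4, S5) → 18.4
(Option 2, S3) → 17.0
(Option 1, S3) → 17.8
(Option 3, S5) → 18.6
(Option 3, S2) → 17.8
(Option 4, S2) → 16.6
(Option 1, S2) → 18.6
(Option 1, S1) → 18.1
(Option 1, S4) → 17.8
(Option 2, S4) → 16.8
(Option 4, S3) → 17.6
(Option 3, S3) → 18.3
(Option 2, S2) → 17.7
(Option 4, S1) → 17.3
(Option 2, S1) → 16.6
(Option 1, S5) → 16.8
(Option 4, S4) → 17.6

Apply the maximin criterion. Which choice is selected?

Row minima: Option 1=16.8, Option 2=16.6, Option 3=16.7, Option 4=16.6
Best worst-case = 16.8 → Option 1.

Option 1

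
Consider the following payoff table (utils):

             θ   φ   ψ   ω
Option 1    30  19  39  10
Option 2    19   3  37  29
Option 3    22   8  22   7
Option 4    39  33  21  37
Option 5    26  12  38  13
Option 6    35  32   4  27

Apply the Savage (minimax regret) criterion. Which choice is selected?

Option 4

Column bests: θ=39, φ=33, ψ=39, ω=37.
Option 1 regrets: 9, 14, 0, 27 → max 27
Option 2 regrets: 20, 30, 2, 8 → max 30
Option 3 regrets: 17, 25, 17, 30 → max 30
Option 4 regrets: 0, 0, 18, 0 → max 18
Option 5 regrets: 13, 21, 1, 24 → max 24
Option 6 regrets: 4, 1, 35, 10 → max 35
Smallest max regret = 18 → Option 4.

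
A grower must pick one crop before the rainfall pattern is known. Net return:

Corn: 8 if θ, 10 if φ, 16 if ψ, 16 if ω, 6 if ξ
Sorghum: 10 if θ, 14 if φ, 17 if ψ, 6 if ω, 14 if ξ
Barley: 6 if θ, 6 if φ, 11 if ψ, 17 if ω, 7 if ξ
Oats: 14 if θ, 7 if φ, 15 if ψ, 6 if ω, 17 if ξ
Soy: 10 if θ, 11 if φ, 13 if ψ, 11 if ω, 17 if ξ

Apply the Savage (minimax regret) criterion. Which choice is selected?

Soy

Column bests: θ=14, φ=14, ψ=17, ω=17, ξ=17.
Corn regrets: 6, 4, 1, 1, 11 → max 11
Sorghum regrets: 4, 0, 0, 11, 3 → max 11
Barley regrets: 8, 8, 6, 0, 10 → max 10
Oats regrets: 0, 7, 2, 11, 0 → max 11
Soy regrets: 4, 3, 4, 6, 0 → max 6
Smallest max regret = 6 → Soy.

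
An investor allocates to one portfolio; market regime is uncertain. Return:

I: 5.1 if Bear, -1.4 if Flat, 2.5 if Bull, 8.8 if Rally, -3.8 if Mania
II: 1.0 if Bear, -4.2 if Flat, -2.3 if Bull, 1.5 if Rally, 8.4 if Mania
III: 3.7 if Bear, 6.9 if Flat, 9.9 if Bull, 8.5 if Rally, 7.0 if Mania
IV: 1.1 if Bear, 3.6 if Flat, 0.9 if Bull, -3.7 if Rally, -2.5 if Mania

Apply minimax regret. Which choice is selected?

III

Column bests: Bear=5.1, Flat=6.9, Bull=9.9, Rally=8.8, Mania=8.4.
I regrets: 0.0, 8.3, 7.4, 0.0, 12.2 → max 12.2
II regrets: 4.1, 11.1, 12.2, 7.3, 0.0 → max 12.2
III regrets: 1.4, 0.0, 0.0, 0.3, 1.4 → max 1.4
IV regrets: 4.0, 3.3, 9.0, 12.5, 10.9 → max 12.5
Smallest max regret = 1.4 → III.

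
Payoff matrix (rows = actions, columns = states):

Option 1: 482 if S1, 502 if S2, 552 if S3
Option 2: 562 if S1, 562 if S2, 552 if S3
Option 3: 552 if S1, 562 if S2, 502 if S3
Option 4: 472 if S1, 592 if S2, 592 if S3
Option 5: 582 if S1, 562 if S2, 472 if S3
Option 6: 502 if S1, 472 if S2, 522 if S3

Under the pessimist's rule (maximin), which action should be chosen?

Option 2

Row minima: Option 1=482, Option 2=552, Option 3=502, Option 4=472, Option 5=472, Option 6=472
Best worst-case = 552 → Option 2.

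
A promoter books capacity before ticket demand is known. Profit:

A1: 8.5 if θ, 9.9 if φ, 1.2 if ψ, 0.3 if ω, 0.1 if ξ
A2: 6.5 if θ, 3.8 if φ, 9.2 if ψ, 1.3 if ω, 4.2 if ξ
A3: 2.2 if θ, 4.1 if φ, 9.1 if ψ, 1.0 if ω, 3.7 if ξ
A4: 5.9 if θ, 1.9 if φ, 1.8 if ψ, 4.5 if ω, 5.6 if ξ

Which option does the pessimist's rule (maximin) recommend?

A4

Row minima: A1=0.1, A2=1.3, A3=1.0, A4=1.8
Best worst-case = 1.8 → A4.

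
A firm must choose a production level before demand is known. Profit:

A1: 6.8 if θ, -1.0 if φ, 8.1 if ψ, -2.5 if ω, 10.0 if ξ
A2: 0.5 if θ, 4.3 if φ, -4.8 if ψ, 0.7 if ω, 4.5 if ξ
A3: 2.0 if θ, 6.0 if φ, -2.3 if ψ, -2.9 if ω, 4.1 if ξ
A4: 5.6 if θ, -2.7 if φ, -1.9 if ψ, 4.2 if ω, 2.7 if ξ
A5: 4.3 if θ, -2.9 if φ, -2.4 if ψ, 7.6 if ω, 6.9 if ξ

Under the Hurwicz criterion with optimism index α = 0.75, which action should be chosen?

A1: 0.75·10.0 + 0.25·(-2.5) = 6.875
A2: 0.75·4.5 + 0.25·(-4.8) = 2.175
A3: 0.75·6.0 + 0.25·(-2.9) = 3.775
A4: 0.75·5.6 + 0.25·(-2.7) = 3.525
A5: 0.75·7.6 + 0.25·(-2.9) = 4.975
Highest Hurwicz score = 6.875 → A1.

A1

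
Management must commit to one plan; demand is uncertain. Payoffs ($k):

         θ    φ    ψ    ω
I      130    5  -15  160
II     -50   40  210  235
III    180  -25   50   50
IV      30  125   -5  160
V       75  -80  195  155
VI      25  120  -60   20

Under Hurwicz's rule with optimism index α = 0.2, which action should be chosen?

I: 0.2·160 + 0.8·(-15) = 20
II: 0.2·235 + 0.8·(-50) = 7
III: 0.2·180 + 0.8·(-25) = 16
IV: 0.2·160 + 0.8·(-5) = 28
V: 0.2·195 + 0.8·(-80) = -25
VI: 0.2·120 + 0.8·(-60) = -24
Highest Hurwicz score = 28 → IV.

IV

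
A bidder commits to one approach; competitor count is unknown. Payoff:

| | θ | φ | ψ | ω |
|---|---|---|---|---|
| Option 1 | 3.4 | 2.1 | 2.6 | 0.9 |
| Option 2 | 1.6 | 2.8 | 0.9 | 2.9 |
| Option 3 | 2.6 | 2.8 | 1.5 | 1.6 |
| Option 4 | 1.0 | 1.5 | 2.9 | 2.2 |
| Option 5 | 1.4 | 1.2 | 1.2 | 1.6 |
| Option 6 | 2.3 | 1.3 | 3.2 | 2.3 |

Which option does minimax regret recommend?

Column bests: θ=3.4, φ=2.8, ψ=3.2, ω=2.9.
Option 1 regrets: 0.0, 0.7, 0.6, 2.0 → max 2.0
Option 2 regrets: 1.8, 0.0, 2.3, 0.0 → max 2.3
Option 3 regrets: 0.8, 0.0, 1.7, 1.3 → max 1.7
Option 4 regrets: 2.4, 1.3, 0.3, 0.7 → max 2.4
Option 5 regrets: 2.0, 1.6, 2.0, 1.3 → max 2.0
Option 6 regrets: 1.1, 1.5, 0.0, 0.6 → max 1.5
Smallest max regret = 1.5 → Option 6.

Option 6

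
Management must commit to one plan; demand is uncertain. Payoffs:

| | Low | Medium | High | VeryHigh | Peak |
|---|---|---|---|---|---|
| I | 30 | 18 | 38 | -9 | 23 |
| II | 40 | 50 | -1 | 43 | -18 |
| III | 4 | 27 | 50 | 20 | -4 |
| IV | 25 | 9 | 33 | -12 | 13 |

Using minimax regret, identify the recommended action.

III

Column bests: Low=40, Medium=50, High=50, VeryHigh=43, Peak=23.
I regrets: 10, 32, 12, 52, 0 → max 52
II regrets: 0, 0, 51, 0, 41 → max 51
III regrets: 36, 23, 0, 23, 27 → max 36
IV regrets: 15, 41, 17, 55, 10 → max 55
Smallest max regret = 36 → III.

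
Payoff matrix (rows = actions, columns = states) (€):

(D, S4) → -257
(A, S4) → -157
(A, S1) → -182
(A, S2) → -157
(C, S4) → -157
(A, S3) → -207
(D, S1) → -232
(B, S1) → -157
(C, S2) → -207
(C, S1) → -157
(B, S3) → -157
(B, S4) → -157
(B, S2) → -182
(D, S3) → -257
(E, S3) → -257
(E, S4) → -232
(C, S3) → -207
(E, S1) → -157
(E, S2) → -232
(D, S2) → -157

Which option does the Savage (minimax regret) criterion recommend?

B

Column bests: S1=-157, S2=-157, S3=-157, S4=-157.
A regrets: 25, 0, 50, 0 → max 50
B regrets: 0, 25, 0, 0 → max 25
C regrets: 0, 50, 50, 0 → max 50
D regrets: 75, 0, 100, 100 → max 100
E regrets: 0, 75, 100, 75 → max 100
Smallest max regret = 25 → B.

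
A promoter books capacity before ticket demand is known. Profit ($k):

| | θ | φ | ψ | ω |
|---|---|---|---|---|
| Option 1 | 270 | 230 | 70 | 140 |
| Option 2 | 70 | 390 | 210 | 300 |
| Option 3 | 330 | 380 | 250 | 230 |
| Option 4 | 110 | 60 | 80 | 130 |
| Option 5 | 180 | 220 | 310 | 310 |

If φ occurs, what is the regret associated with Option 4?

Best payoff under φ is 390.
Regret = 390 − 60 = 330.

330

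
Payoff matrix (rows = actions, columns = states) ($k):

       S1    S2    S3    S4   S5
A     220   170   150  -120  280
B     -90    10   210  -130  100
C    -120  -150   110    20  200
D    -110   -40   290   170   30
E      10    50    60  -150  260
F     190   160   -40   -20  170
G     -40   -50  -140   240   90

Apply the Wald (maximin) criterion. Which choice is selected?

Row minima: A=-120, B=-130, C=-150, D=-110, E=-150, F=-40, G=-140
Best worst-case = -40 → F.

F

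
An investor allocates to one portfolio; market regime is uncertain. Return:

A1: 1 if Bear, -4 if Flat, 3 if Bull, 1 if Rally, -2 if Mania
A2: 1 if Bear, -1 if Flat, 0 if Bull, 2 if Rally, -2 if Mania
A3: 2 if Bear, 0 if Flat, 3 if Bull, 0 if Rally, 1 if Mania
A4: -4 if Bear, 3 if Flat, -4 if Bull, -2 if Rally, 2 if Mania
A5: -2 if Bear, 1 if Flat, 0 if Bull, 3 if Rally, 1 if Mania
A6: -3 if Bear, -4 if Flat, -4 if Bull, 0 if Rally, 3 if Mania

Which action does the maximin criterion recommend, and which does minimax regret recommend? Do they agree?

Row minima: A1=-4, A2=-2, A3=0, A4=-4, A5=-2, A6=-4
Best worst-case = 0 → A3.
Column bests: Bear=2, Flat=3, Bull=3, Rally=3, Mania=3.
A1 regrets: 1, 7, 0, 2, 5 → max 7
A2 regrets: 1, 4, 3, 1, 5 → max 5
A3 regrets: 0, 3, 0, 3, 2 → max 3
A4 regrets: 6, 0, 7, 5, 1 → max 7
A5 regrets: 4, 2, 3, 0, 2 → max 4
A6 regrets: 5, 7, 7, 3, 0 → max 7
Smallest max regret = 3 → A3.

maximin → A3; minimax regret → A3 (agree)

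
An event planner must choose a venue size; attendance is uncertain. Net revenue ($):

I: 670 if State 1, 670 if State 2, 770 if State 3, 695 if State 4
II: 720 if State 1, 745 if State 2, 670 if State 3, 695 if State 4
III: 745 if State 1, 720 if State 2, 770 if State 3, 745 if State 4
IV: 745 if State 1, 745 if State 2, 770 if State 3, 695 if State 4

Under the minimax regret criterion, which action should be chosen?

III

Column bests: State 1=745, State 2=745, State 3=770, State 4=745.
I regrets: 75, 75, 0, 50 → max 75
II regrets: 25, 0, 100, 50 → max 100
III regrets: 0, 25, 0, 0 → max 25
IV regrets: 0, 0, 0, 50 → max 50
Smallest max regret = 25 → III.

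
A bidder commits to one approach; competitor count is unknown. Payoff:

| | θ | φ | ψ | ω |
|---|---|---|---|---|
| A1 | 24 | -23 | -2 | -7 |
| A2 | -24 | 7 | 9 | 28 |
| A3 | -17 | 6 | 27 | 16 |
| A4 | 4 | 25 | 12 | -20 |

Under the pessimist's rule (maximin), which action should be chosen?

A3

Row minima: A1=-23, A2=-24, A3=-17, A4=-20
Best worst-case = -17 → A3.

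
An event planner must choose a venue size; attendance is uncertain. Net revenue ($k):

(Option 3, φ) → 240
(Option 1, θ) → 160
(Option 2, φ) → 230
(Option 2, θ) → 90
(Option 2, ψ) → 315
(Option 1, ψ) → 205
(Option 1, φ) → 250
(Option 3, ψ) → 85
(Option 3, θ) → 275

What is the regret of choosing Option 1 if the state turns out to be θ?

Best payoff under θ is 275.
Regret = 275 − 160 = 115.

115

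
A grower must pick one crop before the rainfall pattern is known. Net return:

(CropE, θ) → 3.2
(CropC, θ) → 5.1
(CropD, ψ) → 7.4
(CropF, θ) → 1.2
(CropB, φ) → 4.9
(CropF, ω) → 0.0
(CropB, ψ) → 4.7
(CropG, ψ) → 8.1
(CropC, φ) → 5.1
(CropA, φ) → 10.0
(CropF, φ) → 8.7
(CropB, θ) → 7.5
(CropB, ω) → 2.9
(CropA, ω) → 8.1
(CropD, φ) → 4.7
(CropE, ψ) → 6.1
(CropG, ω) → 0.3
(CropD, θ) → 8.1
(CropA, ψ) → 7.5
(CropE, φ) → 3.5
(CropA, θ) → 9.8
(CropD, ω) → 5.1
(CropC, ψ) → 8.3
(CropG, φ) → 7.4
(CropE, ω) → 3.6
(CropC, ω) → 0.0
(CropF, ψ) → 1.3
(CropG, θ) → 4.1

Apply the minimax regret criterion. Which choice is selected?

Column bests: θ=9.8, φ=10.0, ψ=8.3, ω=8.1.
CropC regrets: 4.7, 4.9, 0.0, 8.1 → max 8.1
CropD regrets: 1.7, 5.3, 0.9, 3.0 → max 5.3
CropE regrets: 6.6, 6.5, 2.2, 4.5 → max 6.6
CropB regrets: 2.3, 5.1, 3.6, 5.2 → max 5.2
CropF regrets: 8.6, 1.3, 7.0, 8.1 → max 8.6
CropG regrets: 5.7, 2.6, 0.2, 7.8 → max 7.8
CropA regrets: 0.0, 0.0, 0.8, 0.0 → max 0.8
Smallest max regret = 0.8 → CropA.

CropA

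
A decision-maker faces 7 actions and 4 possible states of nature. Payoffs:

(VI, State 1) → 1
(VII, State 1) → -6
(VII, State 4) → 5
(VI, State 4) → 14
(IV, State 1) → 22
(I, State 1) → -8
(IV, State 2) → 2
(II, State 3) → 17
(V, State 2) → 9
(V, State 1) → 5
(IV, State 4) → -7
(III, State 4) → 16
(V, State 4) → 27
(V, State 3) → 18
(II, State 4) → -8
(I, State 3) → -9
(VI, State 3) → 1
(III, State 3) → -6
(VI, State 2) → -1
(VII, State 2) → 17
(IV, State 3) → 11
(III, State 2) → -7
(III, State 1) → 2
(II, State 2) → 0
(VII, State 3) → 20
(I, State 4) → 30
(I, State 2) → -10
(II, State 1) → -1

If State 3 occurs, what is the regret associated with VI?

19

Best payoff under State 3 is 20.
Regret = 20 − 1 = 19.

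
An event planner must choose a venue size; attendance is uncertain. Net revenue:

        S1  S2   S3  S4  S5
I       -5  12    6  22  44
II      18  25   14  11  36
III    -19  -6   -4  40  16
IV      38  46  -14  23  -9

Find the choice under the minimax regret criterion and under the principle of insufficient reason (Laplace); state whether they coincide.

minimax regret → II; laplace → II (agree)

Column bests: S1=38, S2=46, S3=14, S4=40, S5=44.
I regrets: 43, 34, 8, 18, 0 → max 43
II regrets: 20, 21, 0, 29, 8 → max 29
III regrets: 57, 52, 18, 0, 28 → max 57
IV regrets: 0, 0, 28, 17, 53 → max 53
Smallest max regret = 29 → II.
Row averages: I=15.8, II=20.8, III=5.4, IV=16.8
Highest average = 20.8 → II.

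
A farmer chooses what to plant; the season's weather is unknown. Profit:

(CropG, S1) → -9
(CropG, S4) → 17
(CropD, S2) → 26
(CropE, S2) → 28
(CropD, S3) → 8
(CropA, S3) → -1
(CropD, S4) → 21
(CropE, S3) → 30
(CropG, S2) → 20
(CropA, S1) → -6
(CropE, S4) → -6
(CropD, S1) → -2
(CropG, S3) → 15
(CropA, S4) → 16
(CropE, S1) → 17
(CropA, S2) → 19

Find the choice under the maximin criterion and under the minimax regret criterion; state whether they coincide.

maximin → CropD; minimax regret → CropD (agree)

Row minima: CropD=-2, CropA=-6, CropG=-9, CropE=-6
Best worst-case = -2 → CropD.
Column bests: S1=17, S2=28, S3=30, S4=21.
CropD regrets: 19, 2, 22, 0 → max 22
CropA regrets: 23, 9, 31, 5 → max 31
CropG regrets: 26, 8, 15, 4 → max 26
CropE regrets: 0, 0, 0, 27 → max 27
Smallest max regret = 22 → CropD.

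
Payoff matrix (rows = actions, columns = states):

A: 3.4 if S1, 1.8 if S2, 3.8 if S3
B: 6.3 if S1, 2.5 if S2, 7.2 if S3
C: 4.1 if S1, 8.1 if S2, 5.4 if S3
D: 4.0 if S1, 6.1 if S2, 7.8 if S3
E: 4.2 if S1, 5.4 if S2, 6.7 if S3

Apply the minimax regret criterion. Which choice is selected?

D

Column bests: S1=6.3, S2=8.1, S3=7.8.
A regrets: 2.9, 6.3, 4.0 → max 6.3
B regrets: 0.0, 5.6, 0.6 → max 5.6
C regrets: 2.2, 0.0, 2.4 → max 2.4
D regrets: 2.3, 2.0, 0.0 → max 2.3
E regrets: 2.1, 2.7, 1.1 → max 2.7
Smallest max regret = 2.3 → D.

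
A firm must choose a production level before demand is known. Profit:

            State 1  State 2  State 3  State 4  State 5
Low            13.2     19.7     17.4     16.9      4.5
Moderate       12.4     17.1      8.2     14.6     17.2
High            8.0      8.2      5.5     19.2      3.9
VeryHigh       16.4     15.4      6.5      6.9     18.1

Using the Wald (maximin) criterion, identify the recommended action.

Moderate

Row minima: Low=4.5, Moderate=8.2, High=3.9, VeryHigh=6.5
Best worst-case = 8.2 → Moderate.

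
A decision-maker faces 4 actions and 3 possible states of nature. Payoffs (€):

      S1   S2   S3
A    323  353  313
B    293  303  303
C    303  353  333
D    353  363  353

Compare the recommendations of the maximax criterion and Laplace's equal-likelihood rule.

maximax → D; laplace → D (agree)

Row maxima: A=353, B=303, C=353, D=363
Best best-case = 363 → D.
Row averages: A=989/3, B=899/3, C=989/3, D=1069/3
Highest average = 1069/3 → D.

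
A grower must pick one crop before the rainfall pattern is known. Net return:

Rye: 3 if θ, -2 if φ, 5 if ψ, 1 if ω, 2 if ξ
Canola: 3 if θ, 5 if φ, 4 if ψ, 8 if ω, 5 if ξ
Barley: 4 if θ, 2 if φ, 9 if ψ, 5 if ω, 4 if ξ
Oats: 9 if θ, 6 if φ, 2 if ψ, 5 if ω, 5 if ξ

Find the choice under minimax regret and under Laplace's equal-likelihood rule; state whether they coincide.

Column bests: θ=9, φ=6, ψ=9, ω=8, ξ=5.
Rye regrets: 6, 8, 4, 7, 3 → max 8
Canola regrets: 6, 1, 5, 0, 0 → max 6
Barley regrets: 5, 4, 0, 3, 1 → max 5
Oats regrets: 0, 0, 7, 3, 0 → max 7
Smallest max regret = 5 → Barley.
Row averages: Rye=1.8, Canola=5, Barley=4.8, Oats=5.4
Highest average = 5.4 → Oats.

minimax regret → Barley; laplace → Oats (disagree)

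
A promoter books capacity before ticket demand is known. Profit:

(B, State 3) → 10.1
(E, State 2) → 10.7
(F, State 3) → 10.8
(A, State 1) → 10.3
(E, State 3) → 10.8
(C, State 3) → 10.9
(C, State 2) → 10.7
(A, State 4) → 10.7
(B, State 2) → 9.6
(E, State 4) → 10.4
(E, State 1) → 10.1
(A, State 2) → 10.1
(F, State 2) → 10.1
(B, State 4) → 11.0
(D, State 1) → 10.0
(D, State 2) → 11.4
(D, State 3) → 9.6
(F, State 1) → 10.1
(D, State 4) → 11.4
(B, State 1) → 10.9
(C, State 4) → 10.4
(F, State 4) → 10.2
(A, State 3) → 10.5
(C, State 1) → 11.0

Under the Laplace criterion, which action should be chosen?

Row averages: A=10.4, B=10.4, C=10.75, D=10.6, E=10.5, F=10.3
Highest average = 10.75 → C.

C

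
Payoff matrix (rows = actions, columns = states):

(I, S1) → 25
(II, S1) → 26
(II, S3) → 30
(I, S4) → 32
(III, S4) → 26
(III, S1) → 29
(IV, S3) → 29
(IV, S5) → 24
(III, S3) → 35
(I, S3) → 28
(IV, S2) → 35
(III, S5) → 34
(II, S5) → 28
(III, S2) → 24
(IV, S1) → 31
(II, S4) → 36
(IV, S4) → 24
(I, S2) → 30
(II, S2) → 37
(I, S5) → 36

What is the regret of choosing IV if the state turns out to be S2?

2

Best payoff under S2 is 37.
Regret = 37 − 35 = 2.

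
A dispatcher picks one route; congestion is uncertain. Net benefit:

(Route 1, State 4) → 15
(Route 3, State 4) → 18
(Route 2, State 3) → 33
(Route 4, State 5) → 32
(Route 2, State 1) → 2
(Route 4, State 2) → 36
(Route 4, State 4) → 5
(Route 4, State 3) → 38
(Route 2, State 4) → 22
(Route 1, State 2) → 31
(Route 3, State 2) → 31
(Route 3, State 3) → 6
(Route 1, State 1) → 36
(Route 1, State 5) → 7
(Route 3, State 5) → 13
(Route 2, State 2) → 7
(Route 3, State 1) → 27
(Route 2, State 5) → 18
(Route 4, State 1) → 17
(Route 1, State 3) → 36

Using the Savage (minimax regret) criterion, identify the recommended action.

Column bests: State 1=36, State 2=36, State 3=38, State 4=22, State 5=32.
Route 1 regrets: 0, 5, 2, 7, 25 → max 25
Route 2 regrets: 34, 29, 5, 0, 14 → max 34
Route 3 regrets: 9, 5, 32, 4, 19 → max 32
Route 4 regrets: 19, 0, 0, 17, 0 → max 19
Smallest max regret = 19 → Route 4.

Route 4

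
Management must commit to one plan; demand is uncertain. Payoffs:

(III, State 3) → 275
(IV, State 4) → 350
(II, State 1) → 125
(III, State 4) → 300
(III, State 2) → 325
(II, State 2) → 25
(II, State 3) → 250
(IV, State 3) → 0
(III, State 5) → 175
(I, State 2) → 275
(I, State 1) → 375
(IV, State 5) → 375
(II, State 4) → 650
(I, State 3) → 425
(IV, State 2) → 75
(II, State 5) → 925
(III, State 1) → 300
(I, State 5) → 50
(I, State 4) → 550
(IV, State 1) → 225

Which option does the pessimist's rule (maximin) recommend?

Row minima: I=50, II=25, III=175, IV=0
Best worst-case = 175 → III.

III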